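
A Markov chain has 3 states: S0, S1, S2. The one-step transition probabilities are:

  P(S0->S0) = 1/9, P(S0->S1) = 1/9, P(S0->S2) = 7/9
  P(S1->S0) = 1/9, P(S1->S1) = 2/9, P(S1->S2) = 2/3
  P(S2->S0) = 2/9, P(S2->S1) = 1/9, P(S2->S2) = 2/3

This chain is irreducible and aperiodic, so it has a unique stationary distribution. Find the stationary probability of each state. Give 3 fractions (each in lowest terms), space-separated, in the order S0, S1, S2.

The stationary distribution satisfies pi = pi * P, i.e.:
  pi_S0 = 1/9*pi_S0 + 1/9*pi_S1 + 2/9*pi_S2
  pi_S1 = 1/9*pi_S0 + 2/9*pi_S1 + 1/9*pi_S2
  pi_S2 = 7/9*pi_S0 + 2/3*pi_S1 + 2/3*pi_S2
with normalization: pi_S0 + pi_S1 + pi_S2 = 1.

Using the first 2 balance equations plus normalization, the linear system A*pi = b is:
  [-8/9, 1/9, 2/9] . pi = 0
  [1/9, -7/9, 1/9] . pi = 0
  [1, 1, 1] . pi = 1

Solving yields:
  pi_S0 = 3/16
  pi_S1 = 1/8
  pi_S2 = 11/16

Verification (pi * P):
  3/16*1/9 + 1/8*1/9 + 11/16*2/9 = 3/16 = pi_S0  (ok)
  3/16*1/9 + 1/8*2/9 + 11/16*1/9 = 1/8 = pi_S1  (ok)
  3/16*7/9 + 1/8*2/3 + 11/16*2/3 = 11/16 = pi_S2  (ok)

Answer: 3/16 1/8 11/16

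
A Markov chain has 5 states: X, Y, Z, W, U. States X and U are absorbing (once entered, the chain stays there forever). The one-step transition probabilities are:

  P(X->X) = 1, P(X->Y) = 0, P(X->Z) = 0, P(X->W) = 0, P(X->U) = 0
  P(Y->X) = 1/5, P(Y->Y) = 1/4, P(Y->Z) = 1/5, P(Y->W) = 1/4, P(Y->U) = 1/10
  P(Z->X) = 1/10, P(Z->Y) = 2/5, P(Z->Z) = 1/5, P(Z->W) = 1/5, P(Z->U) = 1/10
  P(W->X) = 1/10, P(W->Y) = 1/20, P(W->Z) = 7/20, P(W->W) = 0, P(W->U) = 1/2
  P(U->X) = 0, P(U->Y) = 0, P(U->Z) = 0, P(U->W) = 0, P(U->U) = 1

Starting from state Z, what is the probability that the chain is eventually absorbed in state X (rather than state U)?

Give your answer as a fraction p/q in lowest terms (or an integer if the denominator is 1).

Let a_i = P(absorbed in X | start in state i).
Boundary conditions: a_X = 1, a_U = 0.
For each transient state i, a_i = sum_j P(i->j) * a_j:
  a_Y = 1/5*a_X + 1/4*a_Y + 1/5*a_Z + 1/4*a_W + 1/10*a_U
  a_Z = 1/10*a_X + 2/5*a_Y + 1/5*a_Z + 1/5*a_W + 1/10*a_U
  a_W = 1/10*a_X + 1/20*a_Y + 7/20*a_Z + 0*a_W + 1/2*a_U

Substituting a_X = 1 and a_U = 0, rearrange to (I - Q) a = r where r[i] = P(i -> X):
  [3/4, -1/5, -1/4] . (a_Y, a_Z, a_W) = 1/5
  [-2/5, 4/5, -1/5] . (a_Y, a_Z, a_W) = 1/10
  [-1/20, -7/20, 1] . (a_Y, a_Z, a_W) = 1/10

Solving yields:
  a_Y = 795/1682
  a_Z = 723/1682
  a_W = 461/1682

Starting state is Z, so the absorption probability is a_Z = 723/1682.

Answer: 723/1682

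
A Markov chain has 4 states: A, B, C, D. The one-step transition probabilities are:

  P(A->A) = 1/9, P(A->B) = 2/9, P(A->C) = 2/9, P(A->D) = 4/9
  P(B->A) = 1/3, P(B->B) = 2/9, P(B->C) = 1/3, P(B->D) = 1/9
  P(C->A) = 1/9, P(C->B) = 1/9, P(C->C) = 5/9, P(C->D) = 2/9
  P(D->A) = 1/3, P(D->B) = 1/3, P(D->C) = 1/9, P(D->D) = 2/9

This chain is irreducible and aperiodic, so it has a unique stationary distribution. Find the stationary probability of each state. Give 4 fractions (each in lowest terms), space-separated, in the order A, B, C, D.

The stationary distribution satisfies pi = pi * P, i.e.:
  pi_A = 1/9*pi_A + 1/3*pi_B + 1/9*pi_C + 1/3*pi_D
  pi_B = 2/9*pi_A + 2/9*pi_B + 1/9*pi_C + 1/3*pi_D
  pi_C = 2/9*pi_A + 1/3*pi_B + 5/9*pi_C + 1/9*pi_D
  pi_D = 4/9*pi_A + 1/9*pi_B + 2/9*pi_C + 2/9*pi_D
with normalization: pi_A + pi_B + pi_C + pi_D = 1.

Using the first 3 balance equations plus normalization, the linear system A*pi = b is:
  [-8/9, 1/3, 1/9, 1/3] . pi = 0
  [2/9, -7/9, 1/9, 1/3] . pi = 0
  [2/9, 1/3, -4/9, 1/9] . pi = 0
  [1, 1, 1, 1] . pi = 1

Solving yields:
  pi_A = 13/61
  pi_B = 13/61
  pi_C = 20/61
  pi_D = 15/61

Verification (pi * P):
  13/61*1/9 + 13/61*1/3 + 20/61*1/9 + 15/61*1/3 = 13/61 = pi_A  (ok)
  13/61*2/9 + 13/61*2/9 + 20/61*1/9 + 15/61*1/3 = 13/61 = pi_B  (ok)
  13/61*2/9 + 13/61*1/3 + 20/61*5/9 + 15/61*1/9 = 20/61 = pi_C  (ok)
  13/61*4/9 + 13/61*1/9 + 20/61*2/9 + 15/61*2/9 = 15/61 = pi_D  (ok)

Answer: 13/61 13/61 20/61 15/61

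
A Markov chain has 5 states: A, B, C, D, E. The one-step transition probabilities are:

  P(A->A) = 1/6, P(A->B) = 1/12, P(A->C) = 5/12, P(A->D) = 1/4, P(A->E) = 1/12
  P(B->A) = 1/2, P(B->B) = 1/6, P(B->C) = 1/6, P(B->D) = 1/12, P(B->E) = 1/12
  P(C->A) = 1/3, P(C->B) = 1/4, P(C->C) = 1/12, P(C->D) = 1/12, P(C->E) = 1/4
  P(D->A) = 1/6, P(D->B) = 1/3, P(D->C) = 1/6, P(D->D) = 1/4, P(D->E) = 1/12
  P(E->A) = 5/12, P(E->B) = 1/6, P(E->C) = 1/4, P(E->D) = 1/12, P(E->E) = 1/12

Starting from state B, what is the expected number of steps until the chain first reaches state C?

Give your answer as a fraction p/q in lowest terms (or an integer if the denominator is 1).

Answer: 4032/1031

Derivation:
Let h_i = expected steps to first reach C from state i.
Boundary: h_C = 0.
First-step equations for the other states:
  h_A = 1 + 1/6*h_A + 1/12*h_B + 5/12*h_C + 1/4*h_D + 1/12*h_E
  h_B = 1 + 1/2*h_A + 1/6*h_B + 1/6*h_C + 1/12*h_D + 1/12*h_E
  h_D = 1 + 1/6*h_A + 1/3*h_B + 1/6*h_C + 1/4*h_D + 1/12*h_E
  h_E = 1 + 5/12*h_A + 1/6*h_B + 1/4*h_C + 1/12*h_D + 1/12*h_E

Substituting h_C = 0 and rearranging gives the linear system (I - Q) h = 1:
  [5/6, -1/12, -1/4, -1/12] . (h_A, h_B, h_D, h_E) = 1
  [-1/2, 5/6, -1/12, -1/12] . (h_A, h_B, h_D, h_E) = 1
  [-1/6, -1/3, 3/4, -1/12] . (h_A, h_B, h_D, h_E) = 1
  [-5/12, -1/6, -1/12, 11/12] . (h_A, h_B, h_D, h_E) = 1

Solving yields:
  h_A = 3312/1031
  h_B = 4032/1031
  h_D = 4320/1031
  h_E = 3756/1031

Starting state is B, so the expected hitting time is h_B = 4032/1031.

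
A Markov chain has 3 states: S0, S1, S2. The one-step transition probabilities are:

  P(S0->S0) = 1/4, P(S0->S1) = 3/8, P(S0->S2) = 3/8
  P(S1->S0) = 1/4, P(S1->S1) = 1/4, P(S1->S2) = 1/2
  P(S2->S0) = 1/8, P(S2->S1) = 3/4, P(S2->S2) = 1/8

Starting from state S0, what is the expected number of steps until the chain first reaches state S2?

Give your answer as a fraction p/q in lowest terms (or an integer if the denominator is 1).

Answer: 12/5

Derivation:
Let h_i = expected steps to first reach S2 from state i.
Boundary: h_S2 = 0.
First-step equations for the other states:
  h_S0 = 1 + 1/4*h_S0 + 3/8*h_S1 + 3/8*h_S2
  h_S1 = 1 + 1/4*h_S0 + 1/4*h_S1 + 1/2*h_S2

Substituting h_S2 = 0 and rearranging gives the linear system (I - Q) h = 1:
  [3/4, -3/8] . (h_S0, h_S1) = 1
  [-1/4, 3/4] . (h_S0, h_S1) = 1

Solving yields:
  h_S0 = 12/5
  h_S1 = 32/15

Starting state is S0, so the expected hitting time is h_S0 = 12/5.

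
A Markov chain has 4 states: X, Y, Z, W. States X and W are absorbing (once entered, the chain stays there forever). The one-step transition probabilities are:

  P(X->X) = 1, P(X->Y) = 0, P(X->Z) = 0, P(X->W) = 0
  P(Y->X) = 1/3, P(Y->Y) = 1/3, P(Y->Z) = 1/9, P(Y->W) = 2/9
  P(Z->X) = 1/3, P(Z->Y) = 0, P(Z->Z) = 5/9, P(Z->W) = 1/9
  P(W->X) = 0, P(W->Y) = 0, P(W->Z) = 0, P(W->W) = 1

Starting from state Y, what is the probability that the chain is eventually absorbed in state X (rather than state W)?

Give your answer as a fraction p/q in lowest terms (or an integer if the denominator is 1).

Answer: 5/8

Derivation:
Let a_i = P(absorbed in X | start in state i).
Boundary conditions: a_X = 1, a_W = 0.
For each transient state i, a_i = sum_j P(i->j) * a_j:
  a_Y = 1/3*a_X + 1/3*a_Y + 1/9*a_Z + 2/9*a_W
  a_Z = 1/3*a_X + 0*a_Y + 5/9*a_Z + 1/9*a_W

Substituting a_X = 1 and a_W = 0, rearrange to (I - Q) a = r where r[i] = P(i -> X):
  [2/3, -1/9] . (a_Y, a_Z) = 1/3
  [0, 4/9] . (a_Y, a_Z) = 1/3

Solving yields:
  a_Y = 5/8
  a_Z = 3/4

Starting state is Y, so the absorption probability is a_Y = 5/8.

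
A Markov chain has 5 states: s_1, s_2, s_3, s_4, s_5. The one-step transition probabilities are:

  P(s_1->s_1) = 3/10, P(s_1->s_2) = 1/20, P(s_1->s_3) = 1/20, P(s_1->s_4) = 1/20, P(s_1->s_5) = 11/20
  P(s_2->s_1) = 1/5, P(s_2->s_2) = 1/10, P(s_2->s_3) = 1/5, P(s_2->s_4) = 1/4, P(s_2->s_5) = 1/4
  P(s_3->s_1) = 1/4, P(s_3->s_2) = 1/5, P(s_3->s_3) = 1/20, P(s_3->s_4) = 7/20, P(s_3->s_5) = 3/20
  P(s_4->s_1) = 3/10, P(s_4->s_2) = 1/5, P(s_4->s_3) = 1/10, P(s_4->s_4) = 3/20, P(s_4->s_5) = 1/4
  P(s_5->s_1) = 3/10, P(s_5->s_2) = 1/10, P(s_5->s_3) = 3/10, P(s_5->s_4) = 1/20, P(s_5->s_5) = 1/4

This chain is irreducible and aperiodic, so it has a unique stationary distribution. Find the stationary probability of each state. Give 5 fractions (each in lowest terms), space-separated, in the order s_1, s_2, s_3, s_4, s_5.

Answer: 116/413 10595/92512 7101/46256 3057/23128 29503/92512

Derivation:
The stationary distribution satisfies pi = pi * P, i.e.:
  pi_s_1 = 3/10*pi_s_1 + 1/5*pi_s_2 + 1/4*pi_s_3 + 3/10*pi_s_4 + 3/10*pi_s_5
  pi_s_2 = 1/20*pi_s_1 + 1/10*pi_s_2 + 1/5*pi_s_3 + 1/5*pi_s_4 + 1/10*pi_s_5
  pi_s_3 = 1/20*pi_s_1 + 1/5*pi_s_2 + 1/20*pi_s_3 + 1/10*pi_s_4 + 3/10*pi_s_5
  pi_s_4 = 1/20*pi_s_1 + 1/4*pi_s_2 + 7/20*pi_s_3 + 3/20*pi_s_4 + 1/20*pi_s_5
  pi_s_5 = 11/20*pi_s_1 + 1/4*pi_s_2 + 3/20*pi_s_3 + 1/4*pi_s_4 + 1/4*pi_s_5
with normalization: pi_s_1 + pi_s_2 + pi_s_3 + pi_s_4 + pi_s_5 = 1.

Using the first 4 balance equations plus normalization, the linear system A*pi = b is:
  [-7/10, 1/5, 1/4, 3/10, 3/10] . pi = 0
  [1/20, -9/10, 1/5, 1/5, 1/10] . pi = 0
  [1/20, 1/5, -19/20, 1/10, 3/10] . pi = 0
  [1/20, 1/4, 7/20, -17/20, 1/20] . pi = 0
  [1, 1, 1, 1, 1] . pi = 1

Solving yields:
  pi_s_1 = 116/413
  pi_s_2 = 10595/92512
  pi_s_3 = 7101/46256
  pi_s_4 = 3057/23128
  pi_s_5 = 29503/92512

Verification (pi * P):
  116/413*3/10 + 10595/92512*1/5 + 7101/46256*1/4 + 3057/23128*3/10 + 29503/92512*3/10 = 116/413 = pi_s_1  (ok)
  116/413*1/20 + 10595/92512*1/10 + 7101/46256*1/5 + 3057/23128*1/5 + 29503/92512*1/10 = 10595/92512 = pi_s_2  (ok)
  116/413*1/20 + 10595/92512*1/5 + 7101/46256*1/20 + 3057/23128*1/10 + 29503/92512*3/10 = 7101/46256 = pi_s_3  (ok)
  116/413*1/20 + 10595/92512*1/4 + 7101/46256*7/20 + 3057/23128*3/20 + 29503/92512*1/20 = 3057/23128 = pi_s_4  (ok)
  116/413*11/20 + 10595/92512*1/4 + 7101/46256*3/20 + 3057/23128*1/4 + 29503/92512*1/4 = 29503/92512 = pi_s_5  (ok)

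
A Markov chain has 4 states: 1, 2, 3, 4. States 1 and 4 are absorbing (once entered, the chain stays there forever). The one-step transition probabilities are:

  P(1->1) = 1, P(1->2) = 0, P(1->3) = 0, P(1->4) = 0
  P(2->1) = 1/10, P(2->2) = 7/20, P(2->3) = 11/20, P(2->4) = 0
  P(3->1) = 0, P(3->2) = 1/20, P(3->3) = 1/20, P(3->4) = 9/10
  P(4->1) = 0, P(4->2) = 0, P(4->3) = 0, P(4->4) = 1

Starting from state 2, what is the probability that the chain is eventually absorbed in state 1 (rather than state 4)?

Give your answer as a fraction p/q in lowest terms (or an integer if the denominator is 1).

Let a_i = P(absorbed in 1 | start in state i).
Boundary conditions: a_1 = 1, a_4 = 0.
For each transient state i, a_i = sum_j P(i->j) * a_j:
  a_2 = 1/10*a_1 + 7/20*a_2 + 11/20*a_3 + 0*a_4
  a_3 = 0*a_1 + 1/20*a_2 + 1/20*a_3 + 9/10*a_4

Substituting a_1 = 1 and a_4 = 0, rearrange to (I - Q) a = r where r[i] = P(i -> 1):
  [13/20, -11/20] . (a_2, a_3) = 1/10
  [-1/20, 19/20] . (a_2, a_3) = 0

Solving yields:
  a_2 = 19/118
  a_3 = 1/118

Starting state is 2, so the absorption probability is a_2 = 19/118.

Answer: 19/118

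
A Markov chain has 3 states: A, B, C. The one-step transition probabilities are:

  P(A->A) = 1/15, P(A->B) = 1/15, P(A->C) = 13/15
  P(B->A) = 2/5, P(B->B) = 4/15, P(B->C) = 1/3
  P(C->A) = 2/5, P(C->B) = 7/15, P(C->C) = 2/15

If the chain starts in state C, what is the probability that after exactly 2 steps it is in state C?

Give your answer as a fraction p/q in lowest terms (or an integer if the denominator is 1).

Answer: 13/25

Derivation:
Computing P^2 by repeated multiplication:
P^1 =
  A: [1/15, 1/15, 13/15]
  B: [2/5, 4/15, 1/3]
  C: [2/5, 7/15, 2/15]
P^2 =
  A: [17/45, 32/75, 44/225]
  B: [4/15, 19/75, 12/25]
  C: [4/15, 16/75, 13/25]

(P^2)[C -> C] = 13/25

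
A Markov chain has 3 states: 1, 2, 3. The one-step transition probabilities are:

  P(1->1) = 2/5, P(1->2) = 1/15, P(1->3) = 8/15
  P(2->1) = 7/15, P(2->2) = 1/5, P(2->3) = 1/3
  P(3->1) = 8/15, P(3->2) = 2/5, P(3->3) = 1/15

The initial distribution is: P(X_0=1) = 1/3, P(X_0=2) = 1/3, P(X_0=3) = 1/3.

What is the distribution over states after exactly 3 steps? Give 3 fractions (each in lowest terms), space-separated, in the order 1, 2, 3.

Answer: 4649/10125 421/2025 3371/10125

Derivation:
Propagating the distribution step by step (d_{t+1} = d_t * P):
d_0 = (1=1/3, 2=1/3, 3=1/3)
  d_1[1] = 1/3*2/5 + 1/3*7/15 + 1/3*8/15 = 7/15
  d_1[2] = 1/3*1/15 + 1/3*1/5 + 1/3*2/5 = 2/9
  d_1[3] = 1/3*8/15 + 1/3*1/3 + 1/3*1/15 = 14/45
d_1 = (1=7/15, 2=2/9, 3=14/45)
  d_2[1] = 7/15*2/5 + 2/9*7/15 + 14/45*8/15 = 308/675
  d_2[2] = 7/15*1/15 + 2/9*1/5 + 14/45*2/5 = 1/5
  d_2[3] = 7/15*8/15 + 2/9*1/3 + 14/45*1/15 = 232/675
d_2 = (1=308/675, 2=1/5, 3=232/675)
  d_3[1] = 308/675*2/5 + 1/5*7/15 + 232/675*8/15 = 4649/10125
  d_3[2] = 308/675*1/15 + 1/5*1/5 + 232/675*2/5 = 421/2025
  d_3[3] = 308/675*8/15 + 1/5*1/3 + 232/675*1/15 = 3371/10125
d_3 = (1=4649/10125, 2=421/2025, 3=3371/10125)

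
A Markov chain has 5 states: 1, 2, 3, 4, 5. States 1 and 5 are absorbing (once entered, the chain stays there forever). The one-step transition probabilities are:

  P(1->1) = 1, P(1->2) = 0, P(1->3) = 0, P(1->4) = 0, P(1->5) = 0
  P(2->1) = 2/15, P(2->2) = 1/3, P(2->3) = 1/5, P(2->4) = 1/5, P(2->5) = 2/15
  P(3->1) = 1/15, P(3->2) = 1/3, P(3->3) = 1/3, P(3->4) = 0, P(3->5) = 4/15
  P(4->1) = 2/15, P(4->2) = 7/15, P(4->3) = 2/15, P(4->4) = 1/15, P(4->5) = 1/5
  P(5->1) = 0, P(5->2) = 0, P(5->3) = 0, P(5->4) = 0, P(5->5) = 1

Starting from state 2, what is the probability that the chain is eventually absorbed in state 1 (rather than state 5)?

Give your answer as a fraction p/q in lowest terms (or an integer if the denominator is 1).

Let a_i = P(absorbed in 1 | start in state i).
Boundary conditions: a_1 = 1, a_5 = 0.
For each transient state i, a_i = sum_j P(i->j) * a_j:
  a_2 = 2/15*a_1 + 1/3*a_2 + 1/5*a_3 + 1/5*a_4 + 2/15*a_5
  a_3 = 1/15*a_1 + 1/3*a_2 + 1/3*a_3 + 0*a_4 + 4/15*a_5
  a_4 = 2/15*a_1 + 7/15*a_2 + 2/15*a_3 + 1/15*a_4 + 1/5*a_5

Substituting a_1 = 1 and a_5 = 0, rearrange to (I - Q) a = r where r[i] = P(i -> 1):
  [2/3, -1/5, -1/5] . (a_2, a_3, a_4) = 2/15
  [-1/3, 2/3, 0] . (a_2, a_3, a_4) = 1/15
  [-7/15, -2/15, 14/15] . (a_2, a_3, a_4) = 2/15

Solving yields:
  a_2 = 194/475
  a_3 = 289/950
  a_4 = 371/950

Starting state is 2, so the absorption probability is a_2 = 194/475.

Answer: 194/475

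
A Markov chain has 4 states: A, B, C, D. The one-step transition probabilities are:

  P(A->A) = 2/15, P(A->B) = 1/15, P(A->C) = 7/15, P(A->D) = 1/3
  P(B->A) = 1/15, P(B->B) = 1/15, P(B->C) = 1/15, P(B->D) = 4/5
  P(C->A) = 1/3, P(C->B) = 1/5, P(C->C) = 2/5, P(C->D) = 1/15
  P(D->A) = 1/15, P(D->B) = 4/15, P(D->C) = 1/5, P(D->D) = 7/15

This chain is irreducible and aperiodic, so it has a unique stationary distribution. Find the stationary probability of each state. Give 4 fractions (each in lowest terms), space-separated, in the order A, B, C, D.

Answer: 199/1342 245/1342 361/1342 537/1342

Derivation:
The stationary distribution satisfies pi = pi * P, i.e.:
  pi_A = 2/15*pi_A + 1/15*pi_B + 1/3*pi_C + 1/15*pi_D
  pi_B = 1/15*pi_A + 1/15*pi_B + 1/5*pi_C + 4/15*pi_D
  pi_C = 7/15*pi_A + 1/15*pi_B + 2/5*pi_C + 1/5*pi_D
  pi_D = 1/3*pi_A + 4/5*pi_B + 1/15*pi_C + 7/15*pi_D
with normalization: pi_A + pi_B + pi_C + pi_D = 1.

Using the first 3 balance equations plus normalization, the linear system A*pi = b is:
  [-13/15, 1/15, 1/3, 1/15] . pi = 0
  [1/15, -14/15, 1/5, 4/15] . pi = 0
  [7/15, 1/15, -3/5, 1/5] . pi = 0
  [1, 1, 1, 1] . pi = 1

Solving yields:
  pi_A = 199/1342
  pi_B = 245/1342
  pi_C = 361/1342
  pi_D = 537/1342

Verification (pi * P):
  199/1342*2/15 + 245/1342*1/15 + 361/1342*1/3 + 537/1342*1/15 = 199/1342 = pi_A  (ok)
  199/1342*1/15 + 245/1342*1/15 + 361/1342*1/5 + 537/1342*4/15 = 245/1342 = pi_B  (ok)
  199/1342*7/15 + 245/1342*1/15 + 361/1342*2/5 + 537/1342*1/5 = 361/1342 = pi_C  (ok)
  199/1342*1/3 + 245/1342*4/5 + 361/1342*1/15 + 537/1342*7/15 = 537/1342 = pi_D  (ok)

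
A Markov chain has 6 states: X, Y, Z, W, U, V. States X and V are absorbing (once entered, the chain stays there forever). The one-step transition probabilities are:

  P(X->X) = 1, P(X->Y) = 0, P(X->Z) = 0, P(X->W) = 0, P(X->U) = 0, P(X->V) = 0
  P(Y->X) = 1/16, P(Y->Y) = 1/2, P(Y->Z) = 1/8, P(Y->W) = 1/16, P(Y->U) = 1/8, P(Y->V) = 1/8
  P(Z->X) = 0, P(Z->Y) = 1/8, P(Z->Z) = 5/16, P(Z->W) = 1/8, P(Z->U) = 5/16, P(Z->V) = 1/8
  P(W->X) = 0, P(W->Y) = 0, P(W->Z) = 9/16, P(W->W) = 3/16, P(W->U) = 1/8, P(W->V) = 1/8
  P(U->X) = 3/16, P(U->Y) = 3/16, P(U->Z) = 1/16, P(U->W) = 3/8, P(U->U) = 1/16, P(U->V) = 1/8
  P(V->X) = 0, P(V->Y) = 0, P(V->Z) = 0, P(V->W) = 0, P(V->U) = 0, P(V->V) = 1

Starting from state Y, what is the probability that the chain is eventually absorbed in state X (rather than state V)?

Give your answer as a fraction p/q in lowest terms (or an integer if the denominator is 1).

Answer: 213/661

Derivation:
Let a_i = P(absorbed in X | start in state i).
Boundary conditions: a_X = 1, a_V = 0.
For each transient state i, a_i = sum_j P(i->j) * a_j:
  a_Y = 1/16*a_X + 1/2*a_Y + 1/8*a_Z + 1/16*a_W + 1/8*a_U + 1/8*a_V
  a_Z = 0*a_X + 1/8*a_Y + 5/16*a_Z + 1/8*a_W + 5/16*a_U + 1/8*a_V
  a_W = 0*a_X + 0*a_Y + 9/16*a_Z + 3/16*a_W + 1/8*a_U + 1/8*a_V
  a_U = 3/16*a_X + 3/16*a_Y + 1/16*a_Z + 3/8*a_W + 1/16*a_U + 1/8*a_V

Substituting a_X = 1 and a_V = 0, rearrange to (I - Q) a = r where r[i] = P(i -> X):
  [1/2, -1/8, -1/16, -1/8] . (a_Y, a_Z, a_W, a_U) = 1/16
  [-1/8, 11/16, -1/8, -5/16] . (a_Y, a_Z, a_W, a_U) = 0
  [0, -9/16, 13/16, -1/8] . (a_Y, a_Z, a_W, a_U) = 0
  [-3/16, -1/16, -3/8, 15/16] . (a_Y, a_Z, a_W, a_U) = 3/16

Solving yields:
  a_Y = 213/661
  a_Z = 2397/8593
  a_W = 2167/8593
  a_U = 3299/8593

Starting state is Y, so the absorption probability is a_Y = 213/661.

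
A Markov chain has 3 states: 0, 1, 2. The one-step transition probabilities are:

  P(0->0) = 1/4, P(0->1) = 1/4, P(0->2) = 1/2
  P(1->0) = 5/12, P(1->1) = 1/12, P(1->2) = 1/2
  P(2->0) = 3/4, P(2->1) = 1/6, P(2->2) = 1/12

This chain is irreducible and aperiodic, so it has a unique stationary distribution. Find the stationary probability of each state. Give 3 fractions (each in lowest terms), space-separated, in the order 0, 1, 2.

The stationary distribution satisfies pi = pi * P, i.e.:
  pi_0 = 1/4*pi_0 + 5/12*pi_1 + 3/4*pi_2
  pi_1 = 1/4*pi_0 + 1/12*pi_1 + 1/6*pi_2
  pi_2 = 1/2*pi_0 + 1/2*pi_1 + 1/12*pi_2
with normalization: pi_0 + pi_1 + pi_2 = 1.

Using the first 2 balance equations plus normalization, the linear system A*pi = b is:
  [-3/4, 5/12, 3/4] . pi = 0
  [1/4, -11/12, 1/6] . pi = 0
  [1, 1, 1] . pi = 1

Solving yields:
  pi_0 = 109/238
  pi_1 = 45/238
  pi_2 = 6/17

Verification (pi * P):
  109/238*1/4 + 45/238*5/12 + 6/17*3/4 = 109/238 = pi_0  (ok)
  109/238*1/4 + 45/238*1/12 + 6/17*1/6 = 45/238 = pi_1  (ok)
  109/238*1/2 + 45/238*1/2 + 6/17*1/12 = 6/17 = pi_2  (ok)

Answer: 109/238 45/238 6/17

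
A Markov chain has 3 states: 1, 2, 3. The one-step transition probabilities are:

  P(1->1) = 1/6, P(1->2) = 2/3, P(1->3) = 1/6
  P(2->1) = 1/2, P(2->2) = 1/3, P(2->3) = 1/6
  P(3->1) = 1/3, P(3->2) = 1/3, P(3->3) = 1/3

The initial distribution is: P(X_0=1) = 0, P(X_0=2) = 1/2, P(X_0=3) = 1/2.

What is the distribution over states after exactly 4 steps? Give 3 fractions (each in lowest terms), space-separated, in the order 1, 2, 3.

Answer: 899/2592 587/1296 173/864

Derivation:
Propagating the distribution step by step (d_{t+1} = d_t * P):
d_0 = (1=0, 2=1/2, 3=1/2)
  d_1[1] = 0*1/6 + 1/2*1/2 + 1/2*1/3 = 5/12
  d_1[2] = 0*2/3 + 1/2*1/3 + 1/2*1/3 = 1/3
  d_1[3] = 0*1/6 + 1/2*1/6 + 1/2*1/3 = 1/4
d_1 = (1=5/12, 2=1/3, 3=1/4)
  d_2[1] = 5/12*1/6 + 1/3*1/2 + 1/4*1/3 = 23/72
  d_2[2] = 5/12*2/3 + 1/3*1/3 + 1/4*1/3 = 17/36
  d_2[3] = 5/12*1/6 + 1/3*1/6 + 1/4*1/3 = 5/24
d_2 = (1=23/72, 2=17/36, 3=5/24)
  d_3[1] = 23/72*1/6 + 17/36*1/2 + 5/24*1/3 = 155/432
  d_3[2] = 23/72*2/3 + 17/36*1/3 + 5/24*1/3 = 95/216
  d_3[3] = 23/72*1/6 + 17/36*1/6 + 5/24*1/3 = 29/144
d_3 = (1=155/432, 2=95/216, 3=29/144)
  d_4[1] = 155/432*1/6 + 95/216*1/2 + 29/144*1/3 = 899/2592
  d_4[2] = 155/432*2/3 + 95/216*1/3 + 29/144*1/3 = 587/1296
  d_4[3] = 155/432*1/6 + 95/216*1/6 + 29/144*1/3 = 173/864
d_4 = (1=899/2592, 2=587/1296, 3=173/864)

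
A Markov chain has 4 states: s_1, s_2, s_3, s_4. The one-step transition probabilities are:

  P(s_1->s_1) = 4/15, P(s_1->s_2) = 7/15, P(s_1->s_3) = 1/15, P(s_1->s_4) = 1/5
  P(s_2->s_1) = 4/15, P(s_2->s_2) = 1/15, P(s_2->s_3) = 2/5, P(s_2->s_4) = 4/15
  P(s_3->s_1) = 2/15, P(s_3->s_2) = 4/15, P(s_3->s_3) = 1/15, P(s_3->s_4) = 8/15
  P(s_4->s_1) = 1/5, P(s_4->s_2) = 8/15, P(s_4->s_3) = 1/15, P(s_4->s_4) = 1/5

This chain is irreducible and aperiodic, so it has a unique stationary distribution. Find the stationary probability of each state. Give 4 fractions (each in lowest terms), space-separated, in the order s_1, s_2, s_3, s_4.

Answer: 552/2455 158/491 427/2455 686/2455

Derivation:
The stationary distribution satisfies pi = pi * P, i.e.:
  pi_s_1 = 4/15*pi_s_1 + 4/15*pi_s_2 + 2/15*pi_s_3 + 1/5*pi_s_4
  pi_s_2 = 7/15*pi_s_1 + 1/15*pi_s_2 + 4/15*pi_s_3 + 8/15*pi_s_4
  pi_s_3 = 1/15*pi_s_1 + 2/5*pi_s_2 + 1/15*pi_s_3 + 1/15*pi_s_4
  pi_s_4 = 1/5*pi_s_1 + 4/15*pi_s_2 + 8/15*pi_s_3 + 1/5*pi_s_4
with normalization: pi_s_1 + pi_s_2 + pi_s_3 + pi_s_4 = 1.

Using the first 3 balance equations plus normalization, the linear system A*pi = b is:
  [-11/15, 4/15, 2/15, 1/5] . pi = 0
  [7/15, -14/15, 4/15, 8/15] . pi = 0
  [1/15, 2/5, -14/15, 1/15] . pi = 0
  [1, 1, 1, 1] . pi = 1

Solving yields:
  pi_s_1 = 552/2455
  pi_s_2 = 158/491
  pi_s_3 = 427/2455
  pi_s_4 = 686/2455

Verification (pi * P):
  552/2455*4/15 + 158/491*4/15 + 427/2455*2/15 + 686/2455*1/5 = 552/2455 = pi_s_1  (ok)
  552/2455*7/15 + 158/491*1/15 + 427/2455*4/15 + 686/2455*8/15 = 158/491 = pi_s_2  (ok)
  552/2455*1/15 + 158/491*2/5 + 427/2455*1/15 + 686/2455*1/15 = 427/2455 = pi_s_3  (ok)
  552/2455*1/5 + 158/491*4/15 + 427/2455*8/15 + 686/2455*1/5 = 686/2455 = pi_s_4  (ok)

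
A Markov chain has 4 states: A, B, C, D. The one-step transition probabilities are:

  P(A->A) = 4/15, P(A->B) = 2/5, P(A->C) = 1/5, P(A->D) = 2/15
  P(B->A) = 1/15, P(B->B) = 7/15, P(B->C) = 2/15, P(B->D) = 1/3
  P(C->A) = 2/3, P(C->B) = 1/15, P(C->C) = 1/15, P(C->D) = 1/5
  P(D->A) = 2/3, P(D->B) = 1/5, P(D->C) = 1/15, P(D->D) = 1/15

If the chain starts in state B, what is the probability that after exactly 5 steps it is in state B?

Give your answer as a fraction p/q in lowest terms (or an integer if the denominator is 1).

Answer: 85663/253125

Derivation:
Computing P^5 by repeated multiplication:
P^1 =
  A: [4/15, 2/5, 1/5, 2/15]
  B: [1/15, 7/15, 2/15, 1/3]
  C: [2/3, 1/15, 1/15, 1/5]
  D: [2/3, 1/5, 1/15, 1/15]
P^2 =
  A: [8/25, 1/3, 29/225, 49/225]
  B: [9/25, 8/25, 8/75, 16/75]
  C: [9/25, 77/225, 4/25, 31/225]
  D: [7/25, 17/45, 38/225, 13/75]
P^3 =
  A: [127/375, 1133/3375, 148/1125, 131/675]
  B: [124/375, 386/1125, 17/125, 214/1125]
  C: [119/375, 1154/3375, 464/3375, 686/3375]
  D: [41/125, 376/1125, 436/3375, 704/3375]
P^4 =
  A: [371/1125, 17198/50625, 6794/50625, 9938/50625]
  B: [616/1875, 5729/16875, 451/3375, 3347/16875]
  C: [1882/5625, 17026/50625, 6671/50625, 74/375]
  D: [628/1875, 17086/50625, 2239/16875, 9866/50625]
P^5 =
  A: [27922/84375, 257164/759375, 101213/759375, 1996/10125]
  B: [373/1125, 85663/253125, 33692/253125, 3323/16875]
  C: [27932/84375, 85817/253125, 101527/759375, 149009/759375]
  D: [5572/16875, 257653/759375, 101623/759375, 149359/759375]

(P^5)[B -> B] = 85663/253125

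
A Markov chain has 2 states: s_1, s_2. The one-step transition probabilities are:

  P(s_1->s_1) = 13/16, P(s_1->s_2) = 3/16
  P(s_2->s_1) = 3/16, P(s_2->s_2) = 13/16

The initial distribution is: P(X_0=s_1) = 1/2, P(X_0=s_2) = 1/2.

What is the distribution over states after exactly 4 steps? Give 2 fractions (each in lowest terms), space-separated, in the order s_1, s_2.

Answer: 1/2 1/2

Derivation:
Propagating the distribution step by step (d_{t+1} = d_t * P):
d_0 = (s_1=1/2, s_2=1/2)
  d_1[s_1] = 1/2*13/16 + 1/2*3/16 = 1/2
  d_1[s_2] = 1/2*3/16 + 1/2*13/16 = 1/2
d_1 = (s_1=1/2, s_2=1/2)
  d_2[s_1] = 1/2*13/16 + 1/2*3/16 = 1/2
  d_2[s_2] = 1/2*3/16 + 1/2*13/16 = 1/2
d_2 = (s_1=1/2, s_2=1/2)
  d_3[s_1] = 1/2*13/16 + 1/2*3/16 = 1/2
  d_3[s_2] = 1/2*3/16 + 1/2*13/16 = 1/2
d_3 = (s_1=1/2, s_2=1/2)
  d_4[s_1] = 1/2*13/16 + 1/2*3/16 = 1/2
  d_4[s_2] = 1/2*3/16 + 1/2*13/16 = 1/2
d_4 = (s_1=1/2, s_2=1/2)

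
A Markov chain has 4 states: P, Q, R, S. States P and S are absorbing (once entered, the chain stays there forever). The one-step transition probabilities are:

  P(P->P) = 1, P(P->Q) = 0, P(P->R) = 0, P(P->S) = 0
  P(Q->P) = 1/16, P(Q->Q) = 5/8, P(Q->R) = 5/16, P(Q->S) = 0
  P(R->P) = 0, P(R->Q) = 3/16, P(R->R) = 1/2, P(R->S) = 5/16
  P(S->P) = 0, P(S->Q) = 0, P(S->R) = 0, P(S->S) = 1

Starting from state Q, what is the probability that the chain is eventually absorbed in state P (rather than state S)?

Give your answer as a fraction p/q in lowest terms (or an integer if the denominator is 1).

Let a_i = P(absorbed in P | start in state i).
Boundary conditions: a_P = 1, a_S = 0.
For each transient state i, a_i = sum_j P(i->j) * a_j:
  a_Q = 1/16*a_P + 5/8*a_Q + 5/16*a_R + 0*a_S
  a_R = 0*a_P + 3/16*a_Q + 1/2*a_R + 5/16*a_S

Substituting a_P = 1 and a_S = 0, rearrange to (I - Q) a = r where r[i] = P(i -> P):
  [3/8, -5/16] . (a_Q, a_R) = 1/16
  [-3/16, 1/2] . (a_Q, a_R) = 0

Solving yields:
  a_Q = 8/33
  a_R = 1/11

Starting state is Q, so the absorption probability is a_Q = 8/33.

Answer: 8/33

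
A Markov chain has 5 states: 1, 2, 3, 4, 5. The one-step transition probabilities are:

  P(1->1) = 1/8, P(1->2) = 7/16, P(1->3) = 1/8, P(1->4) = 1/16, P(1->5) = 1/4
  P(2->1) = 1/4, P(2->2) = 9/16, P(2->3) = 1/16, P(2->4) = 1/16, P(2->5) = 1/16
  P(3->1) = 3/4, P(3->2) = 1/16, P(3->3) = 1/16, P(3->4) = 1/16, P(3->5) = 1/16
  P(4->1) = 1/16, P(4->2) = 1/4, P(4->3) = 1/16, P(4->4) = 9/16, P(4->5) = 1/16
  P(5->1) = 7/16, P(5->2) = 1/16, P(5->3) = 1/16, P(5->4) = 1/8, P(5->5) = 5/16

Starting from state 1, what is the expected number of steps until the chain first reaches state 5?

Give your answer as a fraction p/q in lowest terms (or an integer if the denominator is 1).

Answer: 1856/239

Derivation:
Let h_i = expected steps to first reach 5 from state i.
Boundary: h_5 = 0.
First-step equations for the other states:
  h_1 = 1 + 1/8*h_1 + 7/16*h_2 + 1/8*h_3 + 1/16*h_4 + 1/4*h_5
  h_2 = 1 + 1/4*h_1 + 9/16*h_2 + 1/16*h_3 + 1/16*h_4 + 1/16*h_5
  h_3 = 1 + 3/4*h_1 + 1/16*h_2 + 1/16*h_3 + 1/16*h_4 + 1/16*h_5
  h_4 = 1 + 1/16*h_1 + 1/4*h_2 + 1/16*h_3 + 9/16*h_4 + 1/16*h_5

Substituting h_5 = 0 and rearranging gives the linear system (I - Q) h = 1:
  [7/8, -7/16, -1/8, -1/16] . (h_1, h_2, h_3, h_4) = 1
  [-1/4, 7/16, -1/16, -1/16] . (h_1, h_2, h_3, h_4) = 1
  [-3/4, -1/16, 15/16, -1/16] . (h_1, h_2, h_3, h_4) = 1
  [-1/16, -1/4, -1/16, 7/16] . (h_1, h_2, h_3, h_4) = 1

Solving yields:
  h_1 = 1856/239
  h_2 = 2240/239
  h_3 = 2048/239
  h_4 = 2384/239

Starting state is 1, so the expected hitting time is h_1 = 1856/239.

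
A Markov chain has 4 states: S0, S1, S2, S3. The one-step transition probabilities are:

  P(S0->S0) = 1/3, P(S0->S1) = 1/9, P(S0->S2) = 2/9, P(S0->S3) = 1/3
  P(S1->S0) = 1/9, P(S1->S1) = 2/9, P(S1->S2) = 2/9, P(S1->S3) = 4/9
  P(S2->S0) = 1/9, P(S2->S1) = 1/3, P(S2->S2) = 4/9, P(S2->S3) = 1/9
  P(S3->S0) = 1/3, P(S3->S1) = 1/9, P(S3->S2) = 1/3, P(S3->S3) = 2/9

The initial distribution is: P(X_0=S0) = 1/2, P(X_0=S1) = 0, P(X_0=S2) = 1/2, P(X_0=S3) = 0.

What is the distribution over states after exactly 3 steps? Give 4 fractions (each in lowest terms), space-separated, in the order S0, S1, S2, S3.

Answer: 157/729 50/243 235/729 187/729

Derivation:
Propagating the distribution step by step (d_{t+1} = d_t * P):
d_0 = (S0=1/2, S1=0, S2=1/2, S3=0)
  d_1[S0] = 1/2*1/3 + 0*1/9 + 1/2*1/9 + 0*1/3 = 2/9
  d_1[S1] = 1/2*1/9 + 0*2/9 + 1/2*1/3 + 0*1/9 = 2/9
  d_1[S2] = 1/2*2/9 + 0*2/9 + 1/2*4/9 + 0*1/3 = 1/3
  d_1[S3] = 1/2*1/3 + 0*4/9 + 1/2*1/9 + 0*2/9 = 2/9
d_1 = (S0=2/9, S1=2/9, S2=1/3, S3=2/9)
  d_2[S0] = 2/9*1/3 + 2/9*1/9 + 1/3*1/9 + 2/9*1/3 = 17/81
  d_2[S1] = 2/9*1/9 + 2/9*2/9 + 1/3*1/3 + 2/9*1/9 = 17/81
  d_2[S2] = 2/9*2/9 + 2/9*2/9 + 1/3*4/9 + 2/9*1/3 = 26/81
  d_2[S3] = 2/9*1/3 + 2/9*4/9 + 1/3*1/9 + 2/9*2/9 = 7/27
d_2 = (S0=17/81, S1=17/81, S2=26/81, S3=7/27)
  d_3[S0] = 17/81*1/3 + 17/81*1/9 + 26/81*1/9 + 7/27*1/3 = 157/729
  d_3[S1] = 17/81*1/9 + 17/81*2/9 + 26/81*1/3 + 7/27*1/9 = 50/243
  d_3[S2] = 17/81*2/9 + 17/81*2/9 + 26/81*4/9 + 7/27*1/3 = 235/729
  d_3[S3] = 17/81*1/3 + 17/81*4/9 + 26/81*1/9 + 7/27*2/9 = 187/729
d_3 = (S0=157/729, S1=50/243, S2=235/729, S3=187/729)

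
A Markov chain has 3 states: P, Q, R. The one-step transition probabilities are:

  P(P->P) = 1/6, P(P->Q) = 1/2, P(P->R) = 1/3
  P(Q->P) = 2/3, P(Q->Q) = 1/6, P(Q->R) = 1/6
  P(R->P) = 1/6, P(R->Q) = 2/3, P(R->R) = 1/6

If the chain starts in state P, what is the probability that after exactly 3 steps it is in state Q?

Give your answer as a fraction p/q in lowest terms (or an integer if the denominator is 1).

Computing P^3 by repeated multiplication:
P^1 =
  P: [1/6, 1/2, 1/3]
  Q: [2/3, 1/6, 1/6]
  R: [1/6, 2/3, 1/6]
P^2 =
  P: [5/12, 7/18, 7/36]
  Q: [1/4, 17/36, 5/18]
  R: [1/2, 11/36, 7/36]
P^3 =
  P: [13/36, 29/72, 17/72]
  Q: [29/72, 7/18, 5/24]
  R: [23/72, 31/72, 1/4]

(P^3)[P -> Q] = 29/72

Answer: 29/72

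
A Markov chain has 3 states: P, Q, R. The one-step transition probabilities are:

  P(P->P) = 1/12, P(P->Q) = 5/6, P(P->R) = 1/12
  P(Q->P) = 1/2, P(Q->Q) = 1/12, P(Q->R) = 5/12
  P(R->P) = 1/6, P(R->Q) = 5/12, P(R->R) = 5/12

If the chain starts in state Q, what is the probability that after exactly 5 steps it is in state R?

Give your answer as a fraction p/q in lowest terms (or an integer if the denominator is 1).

Computing P^5 by repeated multiplication:
P^1 =
  P: [1/12, 5/6, 1/12]
  Q: [1/2, 1/12, 5/12]
  R: [1/6, 5/12, 5/12]
P^2 =
  P: [7/16, 25/144, 7/18]
  Q: [11/72, 43/72, 1/4]
  R: [7/24, 25/72, 13/36]
P^3 =
  P: [325/1728, 935/1728, 13/48]
  Q: [305/864, 9/32, 79/216]
  R: [223/864, 365/864, 23/72]
P^4 =
  P: [6871/20736, 725/2304, 1835/5184]
  Q: [2395/10368, 4873/10368, 775/2592]
  R: [2965/10368, 1325/3456, 857/2592]
P^5 =
  P: [60701/248832, 111935/248832, 19049/62208]
  Q: [12611/41472, 44323/124416, 10565/31104]
  R: [33671/124416, 50765/124416, 9995/31104]

(P^5)[Q -> R] = 10565/31104

Answer: 10565/31104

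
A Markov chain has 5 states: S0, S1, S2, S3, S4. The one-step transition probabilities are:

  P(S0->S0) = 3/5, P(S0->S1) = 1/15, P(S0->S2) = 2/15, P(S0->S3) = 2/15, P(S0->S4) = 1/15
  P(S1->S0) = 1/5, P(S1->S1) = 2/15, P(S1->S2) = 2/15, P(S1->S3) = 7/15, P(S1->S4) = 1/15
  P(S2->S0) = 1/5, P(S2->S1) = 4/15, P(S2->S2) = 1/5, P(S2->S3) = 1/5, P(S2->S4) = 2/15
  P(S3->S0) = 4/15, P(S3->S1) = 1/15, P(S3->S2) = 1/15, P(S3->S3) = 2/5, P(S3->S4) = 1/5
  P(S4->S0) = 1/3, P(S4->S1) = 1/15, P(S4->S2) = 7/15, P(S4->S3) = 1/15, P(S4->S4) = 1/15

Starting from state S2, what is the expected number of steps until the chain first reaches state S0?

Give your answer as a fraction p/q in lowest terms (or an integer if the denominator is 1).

Answer: 3472/821

Derivation:
Let h_i = expected steps to first reach S0 from state i.
Boundary: h_S0 = 0.
First-step equations for the other states:
  h_S1 = 1 + 1/5*h_S0 + 2/15*h_S1 + 2/15*h_S2 + 7/15*h_S3 + 1/15*h_S4
  h_S2 = 1 + 1/5*h_S0 + 4/15*h_S1 + 1/5*h_S2 + 1/5*h_S3 + 2/15*h_S4
  h_S3 = 1 + 4/15*h_S0 + 1/15*h_S1 + 1/15*h_S2 + 2/5*h_S3 + 1/5*h_S4
  h_S4 = 1 + 1/3*h_S0 + 1/15*h_S1 + 7/15*h_S2 + 1/15*h_S3 + 1/15*h_S4

Substituting h_S0 = 0 and rearranging gives the linear system (I - Q) h = 1:
  [13/15, -2/15, -7/15, -1/15] . (h_S1, h_S2, h_S3, h_S4) = 1
  [-4/15, 4/5, -1/5, -2/15] . (h_S1, h_S2, h_S3, h_S4) = 1
  [-1/15, -1/15, 3/5, -1/5] . (h_S1, h_S2, h_S3, h_S4) = 1
  [-1/15, -7/15, -1/15, 14/15] . (h_S1, h_S2, h_S3, h_S4) = 1

Solving yields:
  h_S1 = 3422/821
  h_S2 = 3472/821
  h_S3 = 3163/821
  h_S4 = 3086/821

Starting state is S2, so the expected hitting time is h_S2 = 3472/821.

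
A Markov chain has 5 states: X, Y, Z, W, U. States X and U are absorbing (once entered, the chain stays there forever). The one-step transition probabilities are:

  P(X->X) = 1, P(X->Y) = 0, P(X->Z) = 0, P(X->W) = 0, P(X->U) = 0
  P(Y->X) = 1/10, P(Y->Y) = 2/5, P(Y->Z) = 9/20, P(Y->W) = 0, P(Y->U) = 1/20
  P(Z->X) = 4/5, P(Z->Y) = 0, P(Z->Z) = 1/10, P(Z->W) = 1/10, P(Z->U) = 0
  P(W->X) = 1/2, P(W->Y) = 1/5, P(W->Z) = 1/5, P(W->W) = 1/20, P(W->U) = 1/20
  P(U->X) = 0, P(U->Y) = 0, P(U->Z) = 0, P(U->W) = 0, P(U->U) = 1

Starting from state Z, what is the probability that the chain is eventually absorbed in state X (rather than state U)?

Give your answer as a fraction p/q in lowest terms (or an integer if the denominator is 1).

Answer: 122/123

Derivation:
Let a_i = P(absorbed in X | start in state i).
Boundary conditions: a_X = 1, a_U = 0.
For each transient state i, a_i = sum_j P(i->j) * a_j:
  a_Y = 1/10*a_X + 2/5*a_Y + 9/20*a_Z + 0*a_W + 1/20*a_U
  a_Z = 4/5*a_X + 0*a_Y + 1/10*a_Z + 1/10*a_W + 0*a_U
  a_W = 1/2*a_X + 1/5*a_Y + 1/5*a_Z + 1/20*a_W + 1/20*a_U

Substituting a_X = 1 and a_U = 0, rearrange to (I - Q) a = r where r[i] = P(i -> X):
  [3/5, -9/20, 0] . (a_Y, a_Z, a_W) = 1/10
  [0, 9/10, -1/10] . (a_Y, a_Z, a_W) = 4/5
  [-1/5, -1/5, 19/20] . (a_Y, a_Z, a_W) = 1/2

Solving yields:
  a_Y = 112/123
  a_Z = 122/123
  a_W = 38/41

Starting state is Z, so the absorption probability is a_Z = 122/123.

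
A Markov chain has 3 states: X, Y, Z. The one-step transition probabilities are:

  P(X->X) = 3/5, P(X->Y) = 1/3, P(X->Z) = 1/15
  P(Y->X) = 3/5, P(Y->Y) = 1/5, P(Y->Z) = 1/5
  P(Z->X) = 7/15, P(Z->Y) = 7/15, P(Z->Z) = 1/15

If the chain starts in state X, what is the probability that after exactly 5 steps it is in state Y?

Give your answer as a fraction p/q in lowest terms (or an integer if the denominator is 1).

Answer: 233017/759375

Derivation:
Computing P^5 by repeated multiplication:
P^1 =
  X: [3/5, 1/3, 1/15]
  Y: [3/5, 1/5, 1/5]
  Z: [7/15, 7/15, 1/15]
P^2 =
  X: [133/225, 67/225, 1/9]
  Y: [43/75, 1/3, 7/75]
  Z: [133/225, 7/25, 29/225]
P^3 =
  X: [79/135, 347/1125, 359/3375]
  Y: [661/1125, 113/375, 1/9]
  Z: [1967/3375, 1057/3375, 13/125]
P^4 =
  X: [29657/50625, 15511/50625, 1819/16875]
  Y: [79/135, 5197/16875, 601/5625]
  Z: [1099/1875, 15463/50625, 5489/50625]
P^5 =
  X: [148237/253125, 233017/759375, 81647/759375]
  Y: [49423/84375, 77587/253125, 27269/253125]
  Z: [444647/759375, 233177/759375, 81551/759375]

(P^5)[X -> Y] = 233017/759375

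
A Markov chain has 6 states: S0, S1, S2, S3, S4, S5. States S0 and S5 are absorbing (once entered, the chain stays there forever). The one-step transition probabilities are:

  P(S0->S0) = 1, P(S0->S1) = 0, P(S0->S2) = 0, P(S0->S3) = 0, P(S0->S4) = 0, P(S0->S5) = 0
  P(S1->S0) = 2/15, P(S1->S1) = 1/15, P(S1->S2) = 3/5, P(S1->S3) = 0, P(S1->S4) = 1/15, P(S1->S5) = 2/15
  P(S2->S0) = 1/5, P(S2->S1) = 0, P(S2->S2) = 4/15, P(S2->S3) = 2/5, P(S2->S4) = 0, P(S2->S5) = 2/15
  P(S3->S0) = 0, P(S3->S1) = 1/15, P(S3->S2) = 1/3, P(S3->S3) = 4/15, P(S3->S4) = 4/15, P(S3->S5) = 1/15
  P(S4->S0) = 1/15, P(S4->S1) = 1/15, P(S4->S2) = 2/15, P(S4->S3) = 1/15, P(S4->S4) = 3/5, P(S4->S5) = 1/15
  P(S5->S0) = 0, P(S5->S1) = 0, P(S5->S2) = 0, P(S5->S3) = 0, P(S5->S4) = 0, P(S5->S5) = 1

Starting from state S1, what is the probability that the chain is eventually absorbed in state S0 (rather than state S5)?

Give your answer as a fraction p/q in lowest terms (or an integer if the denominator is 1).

Let a_i = P(absorbed in S0 | start in state i).
Boundary conditions: a_S0 = 1, a_S5 = 0.
For each transient state i, a_i = sum_j P(i->j) * a_j:
  a_S1 = 2/15*a_S0 + 1/15*a_S1 + 3/5*a_S2 + 0*a_S3 + 1/15*a_S4 + 2/15*a_S5
  a_S2 = 1/5*a_S0 + 0*a_S1 + 4/15*a_S2 + 2/5*a_S3 + 0*a_S4 + 2/15*a_S5
  a_S3 = 0*a_S0 + 1/15*a_S1 + 1/3*a_S2 + 4/15*a_S3 + 4/15*a_S4 + 1/15*a_S5
  a_S4 = 1/15*a_S0 + 1/15*a_S1 + 2/15*a_S2 + 1/15*a_S3 + 3/5*a_S4 + 1/15*a_S5

Substituting a_S0 = 1 and a_S5 = 0, rearrange to (I - Q) a = r where r[i] = P(i -> S0):
  [14/15, -3/5, 0, -1/15] . (a_S1, a_S2, a_S3, a_S4) = 2/15
  [0, 11/15, -2/5, 0] . (a_S1, a_S2, a_S3, a_S4) = 1/5
  [-1/15, -1/3, 11/15, -4/15] . (a_S1, a_S2, a_S3, a_S4) = 0
  [-1/15, -2/15, -1/15, 2/5] . (a_S1, a_S2, a_S3, a_S4) = 1/15

Solving yields:
  a_S1 = 1485/2851
  a_S2 = 1515/2851
  a_S3 = 1352/2851
  a_S4 = 1453/2851

Starting state is S1, so the absorption probability is a_S1 = 1485/2851.

Answer: 1485/2851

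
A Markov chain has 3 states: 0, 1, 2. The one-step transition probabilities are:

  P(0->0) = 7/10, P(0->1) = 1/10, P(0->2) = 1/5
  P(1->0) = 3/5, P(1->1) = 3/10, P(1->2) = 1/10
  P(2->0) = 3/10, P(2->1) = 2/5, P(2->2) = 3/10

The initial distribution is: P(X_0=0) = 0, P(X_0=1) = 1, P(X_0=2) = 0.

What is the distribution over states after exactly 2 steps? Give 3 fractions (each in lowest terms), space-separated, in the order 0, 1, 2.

Propagating the distribution step by step (d_{t+1} = d_t * P):
d_0 = (0=0, 1=1, 2=0)
  d_1[0] = 0*7/10 + 1*3/5 + 0*3/10 = 3/5
  d_1[1] = 0*1/10 + 1*3/10 + 0*2/5 = 3/10
  d_1[2] = 0*1/5 + 1*1/10 + 0*3/10 = 1/10
d_1 = (0=3/5, 1=3/10, 2=1/10)
  d_2[0] = 3/5*7/10 + 3/10*3/5 + 1/10*3/10 = 63/100
  d_2[1] = 3/5*1/10 + 3/10*3/10 + 1/10*2/5 = 19/100
  d_2[2] = 3/5*1/5 + 3/10*1/10 + 1/10*3/10 = 9/50
d_2 = (0=63/100, 1=19/100, 2=9/50)

Answer: 63/100 19/100 9/50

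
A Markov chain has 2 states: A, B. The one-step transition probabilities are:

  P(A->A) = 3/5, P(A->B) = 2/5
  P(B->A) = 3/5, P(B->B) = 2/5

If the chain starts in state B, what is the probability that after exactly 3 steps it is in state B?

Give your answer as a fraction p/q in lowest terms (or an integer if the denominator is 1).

Answer: 2/5

Derivation:
Computing P^3 by repeated multiplication:
P^1 =
  A: [3/5, 2/5]
  B: [3/5, 2/5]
P^2 =
  A: [3/5, 2/5]
  B: [3/5, 2/5]
P^3 =
  A: [3/5, 2/5]
  B: [3/5, 2/5]

(P^3)[B -> B] = 2/5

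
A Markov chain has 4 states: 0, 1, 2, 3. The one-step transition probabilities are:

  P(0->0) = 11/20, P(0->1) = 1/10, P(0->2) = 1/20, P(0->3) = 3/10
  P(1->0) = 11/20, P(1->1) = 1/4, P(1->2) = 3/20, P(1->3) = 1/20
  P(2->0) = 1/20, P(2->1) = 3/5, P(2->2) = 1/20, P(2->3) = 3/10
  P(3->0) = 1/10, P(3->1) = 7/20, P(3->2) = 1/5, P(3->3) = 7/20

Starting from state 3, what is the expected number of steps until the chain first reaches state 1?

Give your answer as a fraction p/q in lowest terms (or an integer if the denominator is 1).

Answer: 500/173

Derivation:
Let h_i = expected steps to first reach 1 from state i.
Boundary: h_1 = 0.
First-step equations for the other states:
  h_0 = 1 + 11/20*h_0 + 1/10*h_1 + 1/20*h_2 + 3/10*h_3
  h_2 = 1 + 1/20*h_0 + 3/5*h_1 + 1/20*h_2 + 3/10*h_3
  h_3 = 1 + 1/10*h_0 + 7/20*h_1 + 1/5*h_2 + 7/20*h_3

Substituting h_1 = 0 and rearranging gives the linear system (I - Q) h = 1:
  [9/20, -1/20, -3/10] . (h_0, h_2, h_3) = 1
  [-1/20, 19/20, -3/10] . (h_0, h_2, h_3) = 1
  [-1/10, -1/5, 13/20] . (h_0, h_2, h_3) = 1

Solving yields:
  h_0 = 760/173
  h_2 = 380/173
  h_3 = 500/173

Starting state is 3, so the expected hitting time is h_3 = 500/173.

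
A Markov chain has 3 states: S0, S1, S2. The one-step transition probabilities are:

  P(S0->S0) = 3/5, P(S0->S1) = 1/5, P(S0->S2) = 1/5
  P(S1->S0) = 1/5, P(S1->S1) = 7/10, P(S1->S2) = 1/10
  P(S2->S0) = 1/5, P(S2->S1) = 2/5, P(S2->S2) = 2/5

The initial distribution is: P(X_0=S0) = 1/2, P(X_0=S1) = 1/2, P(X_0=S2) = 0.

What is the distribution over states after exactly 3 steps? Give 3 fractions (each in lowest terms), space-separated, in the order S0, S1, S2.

Propagating the distribution step by step (d_{t+1} = d_t * P):
d_0 = (S0=1/2, S1=1/2, S2=0)
  d_1[S0] = 1/2*3/5 + 1/2*1/5 + 0*1/5 = 2/5
  d_1[S1] = 1/2*1/5 + 1/2*7/10 + 0*2/5 = 9/20
  d_1[S2] = 1/2*1/5 + 1/2*1/10 + 0*2/5 = 3/20
d_1 = (S0=2/5, S1=9/20, S2=3/20)
  d_2[S0] = 2/5*3/5 + 9/20*1/5 + 3/20*1/5 = 9/25
  d_2[S1] = 2/5*1/5 + 9/20*7/10 + 3/20*2/5 = 91/200
  d_2[S2] = 2/5*1/5 + 9/20*1/10 + 3/20*2/5 = 37/200
d_2 = (S0=9/25, S1=91/200, S2=37/200)
  d_3[S0] = 9/25*3/5 + 91/200*1/5 + 37/200*1/5 = 43/125
  d_3[S1] = 9/25*1/5 + 91/200*7/10 + 37/200*2/5 = 929/2000
  d_3[S2] = 9/25*1/5 + 91/200*1/10 + 37/200*2/5 = 383/2000
d_3 = (S0=43/125, S1=929/2000, S2=383/2000)

Answer: 43/125 929/2000 383/2000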